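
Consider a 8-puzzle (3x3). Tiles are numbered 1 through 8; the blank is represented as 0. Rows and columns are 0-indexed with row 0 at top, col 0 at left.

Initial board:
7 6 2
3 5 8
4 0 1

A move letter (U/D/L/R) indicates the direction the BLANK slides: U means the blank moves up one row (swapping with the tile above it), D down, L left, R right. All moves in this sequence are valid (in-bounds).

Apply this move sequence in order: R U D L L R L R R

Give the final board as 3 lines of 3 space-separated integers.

Answer: 7 6 2
3 5 8
4 1 0

Derivation:
After move 1 (R):
7 6 2
3 5 8
4 1 0

After move 2 (U):
7 6 2
3 5 0
4 1 8

After move 3 (D):
7 6 2
3 5 8
4 1 0

After move 4 (L):
7 6 2
3 5 8
4 0 1

After move 5 (L):
7 6 2
3 5 8
0 4 1

After move 6 (R):
7 6 2
3 5 8
4 0 1

After move 7 (L):
7 6 2
3 5 8
0 4 1

After move 8 (R):
7 6 2
3 5 8
4 0 1

After move 9 (R):
7 6 2
3 5 8
4 1 0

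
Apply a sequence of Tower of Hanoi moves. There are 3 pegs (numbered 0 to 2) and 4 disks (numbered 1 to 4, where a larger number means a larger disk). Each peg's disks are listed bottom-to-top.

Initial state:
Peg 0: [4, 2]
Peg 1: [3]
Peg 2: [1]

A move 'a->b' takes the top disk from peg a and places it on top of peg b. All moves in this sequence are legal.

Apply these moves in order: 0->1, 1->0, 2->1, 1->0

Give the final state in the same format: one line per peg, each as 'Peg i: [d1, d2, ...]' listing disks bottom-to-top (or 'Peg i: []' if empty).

Answer: Peg 0: [4, 2, 1]
Peg 1: [3]
Peg 2: []

Derivation:
After move 1 (0->1):
Peg 0: [4]
Peg 1: [3, 2]
Peg 2: [1]

After move 2 (1->0):
Peg 0: [4, 2]
Peg 1: [3]
Peg 2: [1]

After move 3 (2->1):
Peg 0: [4, 2]
Peg 1: [3, 1]
Peg 2: []

After move 4 (1->0):
Peg 0: [4, 2, 1]
Peg 1: [3]
Peg 2: []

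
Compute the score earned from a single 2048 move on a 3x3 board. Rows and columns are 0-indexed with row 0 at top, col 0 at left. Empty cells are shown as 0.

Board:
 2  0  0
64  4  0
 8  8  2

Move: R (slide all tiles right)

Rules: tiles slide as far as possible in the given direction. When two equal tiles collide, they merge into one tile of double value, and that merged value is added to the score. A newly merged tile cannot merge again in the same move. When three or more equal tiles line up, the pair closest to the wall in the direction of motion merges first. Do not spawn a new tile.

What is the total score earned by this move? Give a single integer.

Slide right:
row 0: [2, 0, 0] -> [0, 0, 2]  score +0 (running 0)
row 1: [64, 4, 0] -> [0, 64, 4]  score +0 (running 0)
row 2: [8, 8, 2] -> [0, 16, 2]  score +16 (running 16)
Board after move:
 0  0  2
 0 64  4
 0 16  2

Answer: 16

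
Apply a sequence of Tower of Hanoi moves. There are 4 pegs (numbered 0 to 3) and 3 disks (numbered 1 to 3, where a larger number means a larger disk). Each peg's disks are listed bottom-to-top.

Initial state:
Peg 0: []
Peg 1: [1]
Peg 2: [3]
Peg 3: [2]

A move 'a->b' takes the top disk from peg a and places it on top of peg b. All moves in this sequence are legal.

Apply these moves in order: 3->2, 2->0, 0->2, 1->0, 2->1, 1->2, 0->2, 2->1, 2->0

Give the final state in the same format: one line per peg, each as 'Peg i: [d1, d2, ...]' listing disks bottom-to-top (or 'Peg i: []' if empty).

After move 1 (3->2):
Peg 0: []
Peg 1: [1]
Peg 2: [3, 2]
Peg 3: []

After move 2 (2->0):
Peg 0: [2]
Peg 1: [1]
Peg 2: [3]
Peg 3: []

After move 3 (0->2):
Peg 0: []
Peg 1: [1]
Peg 2: [3, 2]
Peg 3: []

After move 4 (1->0):
Peg 0: [1]
Peg 1: []
Peg 2: [3, 2]
Peg 3: []

After move 5 (2->1):
Peg 0: [1]
Peg 1: [2]
Peg 2: [3]
Peg 3: []

After move 6 (1->2):
Peg 0: [1]
Peg 1: []
Peg 2: [3, 2]
Peg 3: []

After move 7 (0->2):
Peg 0: []
Peg 1: []
Peg 2: [3, 2, 1]
Peg 3: []

After move 8 (2->1):
Peg 0: []
Peg 1: [1]
Peg 2: [3, 2]
Peg 3: []

After move 9 (2->0):
Peg 0: [2]
Peg 1: [1]
Peg 2: [3]
Peg 3: []

Answer: Peg 0: [2]
Peg 1: [1]
Peg 2: [3]
Peg 3: []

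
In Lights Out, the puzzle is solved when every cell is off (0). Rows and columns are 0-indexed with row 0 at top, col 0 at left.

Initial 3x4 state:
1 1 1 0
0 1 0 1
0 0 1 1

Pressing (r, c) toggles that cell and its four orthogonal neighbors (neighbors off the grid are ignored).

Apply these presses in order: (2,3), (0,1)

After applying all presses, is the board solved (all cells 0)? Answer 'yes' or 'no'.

After press 1 at (2,3):
1 1 1 0
0 1 0 0
0 0 0 0

After press 2 at (0,1):
0 0 0 0
0 0 0 0
0 0 0 0

Lights still on: 0

Answer: yes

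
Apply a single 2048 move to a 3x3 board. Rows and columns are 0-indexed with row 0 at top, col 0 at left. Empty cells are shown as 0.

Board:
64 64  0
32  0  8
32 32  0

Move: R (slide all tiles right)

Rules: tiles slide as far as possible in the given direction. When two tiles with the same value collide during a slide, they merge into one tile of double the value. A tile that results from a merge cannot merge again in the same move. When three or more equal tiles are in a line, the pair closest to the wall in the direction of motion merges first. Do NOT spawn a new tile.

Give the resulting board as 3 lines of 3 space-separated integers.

Slide right:
row 0: [64, 64, 0] -> [0, 0, 128]
row 1: [32, 0, 8] -> [0, 32, 8]
row 2: [32, 32, 0] -> [0, 0, 64]

Answer:   0   0 128
  0  32   8
  0   0  64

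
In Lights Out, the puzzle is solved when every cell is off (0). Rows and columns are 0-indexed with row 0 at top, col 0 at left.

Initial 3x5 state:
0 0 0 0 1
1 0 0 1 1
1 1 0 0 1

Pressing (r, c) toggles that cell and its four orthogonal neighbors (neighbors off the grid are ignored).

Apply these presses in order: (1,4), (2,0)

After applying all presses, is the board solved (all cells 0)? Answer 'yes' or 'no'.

Answer: yes

Derivation:
After press 1 at (1,4):
0 0 0 0 0
1 0 0 0 0
1 1 0 0 0

After press 2 at (2,0):
0 0 0 0 0
0 0 0 0 0
0 0 0 0 0

Lights still on: 0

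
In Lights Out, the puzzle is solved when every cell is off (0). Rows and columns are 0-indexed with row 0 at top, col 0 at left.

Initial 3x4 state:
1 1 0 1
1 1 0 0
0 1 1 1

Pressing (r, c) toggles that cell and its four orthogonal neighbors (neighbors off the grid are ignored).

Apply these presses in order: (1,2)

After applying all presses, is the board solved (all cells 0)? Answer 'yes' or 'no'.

After press 1 at (1,2):
1 1 1 1
1 0 1 1
0 1 0 1

Lights still on: 9

Answer: no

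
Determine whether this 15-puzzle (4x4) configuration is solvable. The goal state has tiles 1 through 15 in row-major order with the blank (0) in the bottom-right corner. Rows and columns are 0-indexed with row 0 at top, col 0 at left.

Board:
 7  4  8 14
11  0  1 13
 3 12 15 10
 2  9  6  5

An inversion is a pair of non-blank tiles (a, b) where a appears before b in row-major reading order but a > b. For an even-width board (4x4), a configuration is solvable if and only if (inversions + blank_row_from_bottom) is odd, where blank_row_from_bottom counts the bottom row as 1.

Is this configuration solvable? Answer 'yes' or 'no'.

Answer: yes

Derivation:
Inversions: 56
Blank is in row 1 (0-indexed from top), which is row 3 counting from the bottom (bottom = 1).
56 + 3 = 59, which is odd, so the puzzle is solvable.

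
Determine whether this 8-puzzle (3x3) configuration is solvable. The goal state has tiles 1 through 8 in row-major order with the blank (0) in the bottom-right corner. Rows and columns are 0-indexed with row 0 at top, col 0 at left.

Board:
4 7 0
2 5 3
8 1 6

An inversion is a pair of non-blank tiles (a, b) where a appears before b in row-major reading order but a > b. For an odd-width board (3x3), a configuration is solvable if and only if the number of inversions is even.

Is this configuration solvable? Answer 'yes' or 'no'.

Answer: yes

Derivation:
Inversions (pairs i<j in row-major order where tile[i] > tile[j] > 0): 14
14 is even, so the puzzle is solvable.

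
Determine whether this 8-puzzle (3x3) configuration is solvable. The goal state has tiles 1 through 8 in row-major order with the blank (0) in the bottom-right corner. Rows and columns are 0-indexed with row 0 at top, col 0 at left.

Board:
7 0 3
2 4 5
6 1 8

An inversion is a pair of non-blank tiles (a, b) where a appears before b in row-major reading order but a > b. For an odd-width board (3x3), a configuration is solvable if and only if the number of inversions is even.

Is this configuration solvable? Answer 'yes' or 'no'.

Inversions (pairs i<j in row-major order where tile[i] > tile[j] > 0): 12
12 is even, so the puzzle is solvable.

Answer: yes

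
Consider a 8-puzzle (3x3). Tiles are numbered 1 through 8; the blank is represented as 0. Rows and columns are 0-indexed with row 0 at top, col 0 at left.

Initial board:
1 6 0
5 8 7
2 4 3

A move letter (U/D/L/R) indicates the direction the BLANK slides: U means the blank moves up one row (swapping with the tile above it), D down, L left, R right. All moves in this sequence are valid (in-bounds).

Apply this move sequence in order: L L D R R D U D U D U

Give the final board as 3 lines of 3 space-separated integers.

Answer: 5 1 6
8 7 0
2 4 3

Derivation:
After move 1 (L):
1 0 6
5 8 7
2 4 3

After move 2 (L):
0 1 6
5 8 7
2 4 3

After move 3 (D):
5 1 6
0 8 7
2 4 3

After move 4 (R):
5 1 6
8 0 7
2 4 3

After move 5 (R):
5 1 6
8 7 0
2 4 3

After move 6 (D):
5 1 6
8 7 3
2 4 0

After move 7 (U):
5 1 6
8 7 0
2 4 3

After move 8 (D):
5 1 6
8 7 3
2 4 0

After move 9 (U):
5 1 6
8 7 0
2 4 3

After move 10 (D):
5 1 6
8 7 3
2 4 0

After move 11 (U):
5 1 6
8 7 0
2 4 3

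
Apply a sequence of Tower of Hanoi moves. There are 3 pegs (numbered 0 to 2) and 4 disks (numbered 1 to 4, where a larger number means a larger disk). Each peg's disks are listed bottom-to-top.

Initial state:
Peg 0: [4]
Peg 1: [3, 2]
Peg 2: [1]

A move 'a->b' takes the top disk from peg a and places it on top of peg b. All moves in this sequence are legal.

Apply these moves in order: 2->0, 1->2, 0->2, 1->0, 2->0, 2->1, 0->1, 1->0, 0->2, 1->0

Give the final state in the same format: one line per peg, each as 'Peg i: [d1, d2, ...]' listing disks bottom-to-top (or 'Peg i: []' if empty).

After move 1 (2->0):
Peg 0: [4, 1]
Peg 1: [3, 2]
Peg 2: []

After move 2 (1->2):
Peg 0: [4, 1]
Peg 1: [3]
Peg 2: [2]

After move 3 (0->2):
Peg 0: [4]
Peg 1: [3]
Peg 2: [2, 1]

After move 4 (1->0):
Peg 0: [4, 3]
Peg 1: []
Peg 2: [2, 1]

After move 5 (2->0):
Peg 0: [4, 3, 1]
Peg 1: []
Peg 2: [2]

After move 6 (2->1):
Peg 0: [4, 3, 1]
Peg 1: [2]
Peg 2: []

After move 7 (0->1):
Peg 0: [4, 3]
Peg 1: [2, 1]
Peg 2: []

After move 8 (1->0):
Peg 0: [4, 3, 1]
Peg 1: [2]
Peg 2: []

After move 9 (0->2):
Peg 0: [4, 3]
Peg 1: [2]
Peg 2: [1]

After move 10 (1->0):
Peg 0: [4, 3, 2]
Peg 1: []
Peg 2: [1]

Answer: Peg 0: [4, 3, 2]
Peg 1: []
Peg 2: [1]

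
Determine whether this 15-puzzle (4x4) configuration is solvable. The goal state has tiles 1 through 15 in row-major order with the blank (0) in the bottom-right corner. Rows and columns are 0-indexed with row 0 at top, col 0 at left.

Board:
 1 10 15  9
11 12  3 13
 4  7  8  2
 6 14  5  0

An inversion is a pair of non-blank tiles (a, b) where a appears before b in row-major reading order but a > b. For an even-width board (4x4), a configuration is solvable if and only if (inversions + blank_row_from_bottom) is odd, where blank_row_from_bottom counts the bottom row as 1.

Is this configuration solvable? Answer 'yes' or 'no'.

Inversions: 57
Blank is in row 3 (0-indexed from top), which is row 1 counting from the bottom (bottom = 1).
57 + 1 = 58, which is even, so the puzzle is not solvable.

Answer: no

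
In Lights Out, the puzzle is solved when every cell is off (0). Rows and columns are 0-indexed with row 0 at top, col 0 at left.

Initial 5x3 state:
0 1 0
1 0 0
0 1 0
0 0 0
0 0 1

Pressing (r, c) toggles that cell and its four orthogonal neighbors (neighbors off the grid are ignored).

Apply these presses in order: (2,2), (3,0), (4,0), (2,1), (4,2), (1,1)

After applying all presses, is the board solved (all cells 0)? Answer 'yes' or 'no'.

Answer: yes

Derivation:
After press 1 at (2,2):
0 1 0
1 0 1
0 0 1
0 0 1
0 0 1

After press 2 at (3,0):
0 1 0
1 0 1
1 0 1
1 1 1
1 0 1

After press 3 at (4,0):
0 1 0
1 0 1
1 0 1
0 1 1
0 1 1

After press 4 at (2,1):
0 1 0
1 1 1
0 1 0
0 0 1
0 1 1

After press 5 at (4,2):
0 1 0
1 1 1
0 1 0
0 0 0
0 0 0

After press 6 at (1,1):
0 0 0
0 0 0
0 0 0
0 0 0
0 0 0

Lights still on: 0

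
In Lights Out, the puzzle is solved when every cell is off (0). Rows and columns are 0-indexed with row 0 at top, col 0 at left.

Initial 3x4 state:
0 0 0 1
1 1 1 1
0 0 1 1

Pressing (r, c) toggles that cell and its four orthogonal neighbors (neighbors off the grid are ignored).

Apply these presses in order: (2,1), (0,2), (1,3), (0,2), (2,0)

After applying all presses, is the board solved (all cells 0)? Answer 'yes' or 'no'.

After press 1 at (2,1):
0 0 0 1
1 0 1 1
1 1 0 1

After press 2 at (0,2):
0 1 1 0
1 0 0 1
1 1 0 1

After press 3 at (1,3):
0 1 1 1
1 0 1 0
1 1 0 0

After press 4 at (0,2):
0 0 0 0
1 0 0 0
1 1 0 0

After press 5 at (2,0):
0 0 0 0
0 0 0 0
0 0 0 0

Lights still on: 0

Answer: yes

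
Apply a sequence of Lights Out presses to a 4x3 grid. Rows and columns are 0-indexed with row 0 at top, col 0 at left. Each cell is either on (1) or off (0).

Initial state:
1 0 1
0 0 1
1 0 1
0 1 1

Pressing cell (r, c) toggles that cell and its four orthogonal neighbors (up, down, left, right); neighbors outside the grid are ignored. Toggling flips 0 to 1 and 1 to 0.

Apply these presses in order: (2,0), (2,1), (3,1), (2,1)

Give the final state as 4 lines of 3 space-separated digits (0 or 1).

Answer: 1 0 1
1 0 1
0 0 1
0 0 0

Derivation:
After press 1 at (2,0):
1 0 1
1 0 1
0 1 1
1 1 1

After press 2 at (2,1):
1 0 1
1 1 1
1 0 0
1 0 1

After press 3 at (3,1):
1 0 1
1 1 1
1 1 0
0 1 0

After press 4 at (2,1):
1 0 1
1 0 1
0 0 1
0 0 0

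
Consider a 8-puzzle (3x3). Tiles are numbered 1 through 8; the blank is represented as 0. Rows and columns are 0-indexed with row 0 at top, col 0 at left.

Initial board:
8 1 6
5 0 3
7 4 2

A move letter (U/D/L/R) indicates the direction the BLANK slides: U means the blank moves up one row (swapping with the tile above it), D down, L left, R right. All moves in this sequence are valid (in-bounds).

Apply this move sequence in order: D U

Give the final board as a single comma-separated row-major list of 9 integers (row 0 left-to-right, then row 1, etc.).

Answer: 8, 1, 6, 5, 0, 3, 7, 4, 2

Derivation:
After move 1 (D):
8 1 6
5 4 3
7 0 2

After move 2 (U):
8 1 6
5 0 3
7 4 2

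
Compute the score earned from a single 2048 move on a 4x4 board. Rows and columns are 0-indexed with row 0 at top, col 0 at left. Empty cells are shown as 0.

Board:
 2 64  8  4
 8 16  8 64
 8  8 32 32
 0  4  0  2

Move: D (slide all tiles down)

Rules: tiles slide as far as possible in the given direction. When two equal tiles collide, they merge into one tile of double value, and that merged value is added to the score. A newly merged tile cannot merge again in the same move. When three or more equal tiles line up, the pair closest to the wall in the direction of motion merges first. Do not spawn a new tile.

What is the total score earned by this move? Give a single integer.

Slide down:
col 0: [2, 8, 8, 0] -> [0, 0, 2, 16]  score +16 (running 16)
col 1: [64, 16, 8, 4] -> [64, 16, 8, 4]  score +0 (running 16)
col 2: [8, 8, 32, 0] -> [0, 0, 16, 32]  score +16 (running 32)
col 3: [4, 64, 32, 2] -> [4, 64, 32, 2]  score +0 (running 32)
Board after move:
 0 64  0  4
 0 16  0 64
 2  8 16 32
16  4 32  2

Answer: 32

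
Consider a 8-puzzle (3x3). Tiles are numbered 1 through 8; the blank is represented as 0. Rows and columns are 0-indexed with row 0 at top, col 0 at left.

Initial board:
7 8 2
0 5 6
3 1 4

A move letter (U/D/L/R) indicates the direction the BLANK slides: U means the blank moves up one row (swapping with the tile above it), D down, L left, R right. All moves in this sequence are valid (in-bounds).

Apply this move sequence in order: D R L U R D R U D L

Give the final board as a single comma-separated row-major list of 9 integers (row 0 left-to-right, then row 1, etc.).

After move 1 (D):
7 8 2
3 5 6
0 1 4

After move 2 (R):
7 8 2
3 5 6
1 0 4

After move 3 (L):
7 8 2
3 5 6
0 1 4

After move 4 (U):
7 8 2
0 5 6
3 1 4

After move 5 (R):
7 8 2
5 0 6
3 1 4

After move 6 (D):
7 8 2
5 1 6
3 0 4

After move 7 (R):
7 8 2
5 1 6
3 4 0

After move 8 (U):
7 8 2
5 1 0
3 4 6

After move 9 (D):
7 8 2
5 1 6
3 4 0

After move 10 (L):
7 8 2
5 1 6
3 0 4

Answer: 7, 8, 2, 5, 1, 6, 3, 0, 4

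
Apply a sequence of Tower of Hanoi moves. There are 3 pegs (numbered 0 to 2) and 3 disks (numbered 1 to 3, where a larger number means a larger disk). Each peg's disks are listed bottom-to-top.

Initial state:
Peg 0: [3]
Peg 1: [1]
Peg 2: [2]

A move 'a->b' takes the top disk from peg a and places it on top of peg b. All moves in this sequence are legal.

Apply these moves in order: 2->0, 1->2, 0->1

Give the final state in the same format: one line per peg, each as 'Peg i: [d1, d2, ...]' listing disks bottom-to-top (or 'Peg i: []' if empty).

Answer: Peg 0: [3]
Peg 1: [2]
Peg 2: [1]

Derivation:
After move 1 (2->0):
Peg 0: [3, 2]
Peg 1: [1]
Peg 2: []

After move 2 (1->2):
Peg 0: [3, 2]
Peg 1: []
Peg 2: [1]

After move 3 (0->1):
Peg 0: [3]
Peg 1: [2]
Peg 2: [1]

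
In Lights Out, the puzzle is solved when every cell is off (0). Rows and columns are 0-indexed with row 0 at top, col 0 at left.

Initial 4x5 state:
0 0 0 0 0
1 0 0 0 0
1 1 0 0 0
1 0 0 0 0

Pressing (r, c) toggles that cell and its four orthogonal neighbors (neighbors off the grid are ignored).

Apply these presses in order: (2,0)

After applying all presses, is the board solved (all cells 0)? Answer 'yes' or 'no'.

After press 1 at (2,0):
0 0 0 0 0
0 0 0 0 0
0 0 0 0 0
0 0 0 0 0

Lights still on: 0

Answer: yes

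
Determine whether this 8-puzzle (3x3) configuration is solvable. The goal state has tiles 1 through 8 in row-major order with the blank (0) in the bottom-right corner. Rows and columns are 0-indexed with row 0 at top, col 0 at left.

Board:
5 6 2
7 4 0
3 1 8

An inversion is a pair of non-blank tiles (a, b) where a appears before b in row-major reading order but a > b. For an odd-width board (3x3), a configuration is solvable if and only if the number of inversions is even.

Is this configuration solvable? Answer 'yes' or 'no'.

Inversions (pairs i<j in row-major order where tile[i] > tile[j] > 0): 15
15 is odd, so the puzzle is not solvable.

Answer: no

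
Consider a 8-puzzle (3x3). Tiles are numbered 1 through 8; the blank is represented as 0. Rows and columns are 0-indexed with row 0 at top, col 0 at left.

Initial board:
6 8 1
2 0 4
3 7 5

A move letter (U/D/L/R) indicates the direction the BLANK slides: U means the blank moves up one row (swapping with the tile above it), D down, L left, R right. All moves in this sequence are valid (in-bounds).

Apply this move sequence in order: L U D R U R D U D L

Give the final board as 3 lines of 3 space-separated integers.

After move 1 (L):
6 8 1
0 2 4
3 7 5

After move 2 (U):
0 8 1
6 2 4
3 7 5

After move 3 (D):
6 8 1
0 2 4
3 7 5

After move 4 (R):
6 8 1
2 0 4
3 7 5

After move 5 (U):
6 0 1
2 8 4
3 7 5

After move 6 (R):
6 1 0
2 8 4
3 7 5

After move 7 (D):
6 1 4
2 8 0
3 7 5

After move 8 (U):
6 1 0
2 8 4
3 7 5

After move 9 (D):
6 1 4
2 8 0
3 7 5

After move 10 (L):
6 1 4
2 0 8
3 7 5

Answer: 6 1 4
2 0 8
3 7 5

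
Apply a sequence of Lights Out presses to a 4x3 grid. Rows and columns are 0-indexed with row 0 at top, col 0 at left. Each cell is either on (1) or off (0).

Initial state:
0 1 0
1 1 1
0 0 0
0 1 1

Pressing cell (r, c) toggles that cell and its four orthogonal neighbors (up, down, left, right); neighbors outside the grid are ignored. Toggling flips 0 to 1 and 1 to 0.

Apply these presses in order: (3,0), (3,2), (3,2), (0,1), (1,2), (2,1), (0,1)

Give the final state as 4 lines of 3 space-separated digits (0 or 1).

Answer: 0 1 1
1 1 0
0 1 0
1 1 1

Derivation:
After press 1 at (3,0):
0 1 0
1 1 1
1 0 0
1 0 1

After press 2 at (3,2):
0 1 0
1 1 1
1 0 1
1 1 0

After press 3 at (3,2):
0 1 0
1 1 1
1 0 0
1 0 1

After press 4 at (0,1):
1 0 1
1 0 1
1 0 0
1 0 1

After press 5 at (1,2):
1 0 0
1 1 0
1 0 1
1 0 1

After press 6 at (2,1):
1 0 0
1 0 0
0 1 0
1 1 1

After press 7 at (0,1):
0 1 1
1 1 0
0 1 0
1 1 1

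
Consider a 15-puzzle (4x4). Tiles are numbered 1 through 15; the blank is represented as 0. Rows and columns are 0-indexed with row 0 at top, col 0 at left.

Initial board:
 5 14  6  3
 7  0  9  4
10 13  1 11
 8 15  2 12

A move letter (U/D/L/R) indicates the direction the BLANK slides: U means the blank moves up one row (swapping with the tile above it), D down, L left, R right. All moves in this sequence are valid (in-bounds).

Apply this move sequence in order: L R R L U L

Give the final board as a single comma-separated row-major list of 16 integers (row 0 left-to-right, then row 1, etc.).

After move 1 (L):
 5 14  6  3
 0  7  9  4
10 13  1 11
 8 15  2 12

After move 2 (R):
 5 14  6  3
 7  0  9  4
10 13  1 11
 8 15  2 12

After move 3 (R):
 5 14  6  3
 7  9  0  4
10 13  1 11
 8 15  2 12

After move 4 (L):
 5 14  6  3
 7  0  9  4
10 13  1 11
 8 15  2 12

After move 5 (U):
 5  0  6  3
 7 14  9  4
10 13  1 11
 8 15  2 12

After move 6 (L):
 0  5  6  3
 7 14  9  4
10 13  1 11
 8 15  2 12

Answer: 0, 5, 6, 3, 7, 14, 9, 4, 10, 13, 1, 11, 8, 15, 2, 12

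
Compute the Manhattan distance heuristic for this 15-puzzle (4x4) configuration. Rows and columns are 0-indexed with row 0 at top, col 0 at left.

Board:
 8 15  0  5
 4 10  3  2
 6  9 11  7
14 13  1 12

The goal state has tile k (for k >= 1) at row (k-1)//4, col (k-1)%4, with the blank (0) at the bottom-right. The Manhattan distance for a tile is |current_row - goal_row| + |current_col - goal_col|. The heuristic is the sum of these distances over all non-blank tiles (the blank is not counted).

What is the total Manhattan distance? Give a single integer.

Answer: 34

Derivation:
Tile 8: (0,0)->(1,3) = 4
Tile 15: (0,1)->(3,2) = 4
Tile 5: (0,3)->(1,0) = 4
Tile 4: (1,0)->(0,3) = 4
Tile 10: (1,1)->(2,1) = 1
Tile 3: (1,2)->(0,2) = 1
Tile 2: (1,3)->(0,1) = 3
Tile 6: (2,0)->(1,1) = 2
Tile 9: (2,1)->(2,0) = 1
Tile 11: (2,2)->(2,2) = 0
Tile 7: (2,3)->(1,2) = 2
Tile 14: (3,0)->(3,1) = 1
Tile 13: (3,1)->(3,0) = 1
Tile 1: (3,2)->(0,0) = 5
Tile 12: (3,3)->(2,3) = 1
Sum: 4 + 4 + 4 + 4 + 1 + 1 + 3 + 2 + 1 + 0 + 2 + 1 + 1 + 5 + 1 = 34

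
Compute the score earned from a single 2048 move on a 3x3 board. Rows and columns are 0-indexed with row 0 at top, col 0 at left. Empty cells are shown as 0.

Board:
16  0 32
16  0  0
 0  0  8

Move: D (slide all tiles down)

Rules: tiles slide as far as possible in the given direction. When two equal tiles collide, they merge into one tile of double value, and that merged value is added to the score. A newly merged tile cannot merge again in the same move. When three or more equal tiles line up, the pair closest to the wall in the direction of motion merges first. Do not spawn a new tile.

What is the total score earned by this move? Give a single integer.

Slide down:
col 0: [16, 16, 0] -> [0, 0, 32]  score +32 (running 32)
col 1: [0, 0, 0] -> [0, 0, 0]  score +0 (running 32)
col 2: [32, 0, 8] -> [0, 32, 8]  score +0 (running 32)
Board after move:
 0  0  0
 0  0 32
32  0  8

Answer: 32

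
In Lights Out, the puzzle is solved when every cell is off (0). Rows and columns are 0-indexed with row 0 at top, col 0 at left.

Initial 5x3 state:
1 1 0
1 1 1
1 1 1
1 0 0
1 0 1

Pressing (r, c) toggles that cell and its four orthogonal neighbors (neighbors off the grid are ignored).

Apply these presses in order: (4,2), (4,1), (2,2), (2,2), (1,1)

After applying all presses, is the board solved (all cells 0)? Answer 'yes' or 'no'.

After press 1 at (4,2):
1 1 0
1 1 1
1 1 1
1 0 1
1 1 0

After press 2 at (4,1):
1 1 0
1 1 1
1 1 1
1 1 1
0 0 1

After press 3 at (2,2):
1 1 0
1 1 0
1 0 0
1 1 0
0 0 1

After press 4 at (2,2):
1 1 0
1 1 1
1 1 1
1 1 1
0 0 1

After press 5 at (1,1):
1 0 0
0 0 0
1 0 1
1 1 1
0 0 1

Lights still on: 7

Answer: no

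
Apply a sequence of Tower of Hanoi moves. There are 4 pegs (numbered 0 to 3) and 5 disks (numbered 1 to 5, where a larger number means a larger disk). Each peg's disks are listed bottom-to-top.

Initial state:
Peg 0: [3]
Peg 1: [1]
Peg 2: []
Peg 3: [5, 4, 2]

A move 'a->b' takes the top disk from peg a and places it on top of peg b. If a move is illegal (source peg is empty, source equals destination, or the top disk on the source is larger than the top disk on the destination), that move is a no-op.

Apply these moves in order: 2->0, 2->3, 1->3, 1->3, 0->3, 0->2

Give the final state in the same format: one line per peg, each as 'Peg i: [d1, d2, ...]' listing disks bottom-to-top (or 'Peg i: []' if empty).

After move 1 (2->0):
Peg 0: [3]
Peg 1: [1]
Peg 2: []
Peg 3: [5, 4, 2]

After move 2 (2->3):
Peg 0: [3]
Peg 1: [1]
Peg 2: []
Peg 3: [5, 4, 2]

After move 3 (1->3):
Peg 0: [3]
Peg 1: []
Peg 2: []
Peg 3: [5, 4, 2, 1]

After move 4 (1->3):
Peg 0: [3]
Peg 1: []
Peg 2: []
Peg 3: [5, 4, 2, 1]

After move 5 (0->3):
Peg 0: [3]
Peg 1: []
Peg 2: []
Peg 3: [5, 4, 2, 1]

After move 6 (0->2):
Peg 0: []
Peg 1: []
Peg 2: [3]
Peg 3: [5, 4, 2, 1]

Answer: Peg 0: []
Peg 1: []
Peg 2: [3]
Peg 3: [5, 4, 2, 1]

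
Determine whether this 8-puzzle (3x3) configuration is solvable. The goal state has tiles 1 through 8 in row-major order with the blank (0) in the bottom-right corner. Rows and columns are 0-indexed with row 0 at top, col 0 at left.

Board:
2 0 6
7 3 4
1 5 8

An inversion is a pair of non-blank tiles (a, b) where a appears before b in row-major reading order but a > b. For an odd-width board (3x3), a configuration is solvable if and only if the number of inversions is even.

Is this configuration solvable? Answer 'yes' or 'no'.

Answer: no

Derivation:
Inversions (pairs i<j in row-major order where tile[i] > tile[j] > 0): 11
11 is odd, so the puzzle is not solvable.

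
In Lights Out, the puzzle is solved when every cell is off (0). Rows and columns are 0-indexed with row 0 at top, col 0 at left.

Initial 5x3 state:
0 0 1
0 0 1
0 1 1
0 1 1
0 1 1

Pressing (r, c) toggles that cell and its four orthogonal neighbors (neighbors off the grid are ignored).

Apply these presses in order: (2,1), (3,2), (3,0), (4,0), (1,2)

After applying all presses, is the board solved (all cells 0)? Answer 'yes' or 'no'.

Answer: yes

Derivation:
After press 1 at (2,1):
0 0 1
0 1 1
1 0 0
0 0 1
0 1 1

After press 2 at (3,2):
0 0 1
0 1 1
1 0 1
0 1 0
0 1 0

After press 3 at (3,0):
0 0 1
0 1 1
0 0 1
1 0 0
1 1 0

After press 4 at (4,0):
0 0 1
0 1 1
0 0 1
0 0 0
0 0 0

After press 5 at (1,2):
0 0 0
0 0 0
0 0 0
0 0 0
0 0 0

Lights still on: 0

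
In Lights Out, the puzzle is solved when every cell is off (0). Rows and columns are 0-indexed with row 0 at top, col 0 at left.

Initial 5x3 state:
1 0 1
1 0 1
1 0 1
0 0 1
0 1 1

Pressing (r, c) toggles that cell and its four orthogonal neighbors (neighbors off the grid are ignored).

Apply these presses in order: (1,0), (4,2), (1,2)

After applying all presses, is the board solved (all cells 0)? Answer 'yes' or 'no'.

After press 1 at (1,0):
0 0 1
0 1 1
0 0 1
0 0 1
0 1 1

After press 2 at (4,2):
0 0 1
0 1 1
0 0 1
0 0 0
0 0 0

After press 3 at (1,2):
0 0 0
0 0 0
0 0 0
0 0 0
0 0 0

Lights still on: 0

Answer: yes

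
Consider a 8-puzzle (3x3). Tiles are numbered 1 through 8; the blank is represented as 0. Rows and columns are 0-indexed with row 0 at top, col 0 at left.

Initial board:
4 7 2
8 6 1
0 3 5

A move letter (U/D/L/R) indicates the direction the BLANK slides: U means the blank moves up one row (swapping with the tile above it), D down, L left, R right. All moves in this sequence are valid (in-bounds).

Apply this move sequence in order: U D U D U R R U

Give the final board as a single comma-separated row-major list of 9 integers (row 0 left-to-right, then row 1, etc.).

Answer: 4, 7, 0, 6, 1, 2, 8, 3, 5

Derivation:
After move 1 (U):
4 7 2
0 6 1
8 3 5

After move 2 (D):
4 7 2
8 6 1
0 3 5

After move 3 (U):
4 7 2
0 6 1
8 3 5

After move 4 (D):
4 7 2
8 6 1
0 3 5

After move 5 (U):
4 7 2
0 6 1
8 3 5

After move 6 (R):
4 7 2
6 0 1
8 3 5

After move 7 (R):
4 7 2
6 1 0
8 3 5

After move 8 (U):
4 7 0
6 1 2
8 3 5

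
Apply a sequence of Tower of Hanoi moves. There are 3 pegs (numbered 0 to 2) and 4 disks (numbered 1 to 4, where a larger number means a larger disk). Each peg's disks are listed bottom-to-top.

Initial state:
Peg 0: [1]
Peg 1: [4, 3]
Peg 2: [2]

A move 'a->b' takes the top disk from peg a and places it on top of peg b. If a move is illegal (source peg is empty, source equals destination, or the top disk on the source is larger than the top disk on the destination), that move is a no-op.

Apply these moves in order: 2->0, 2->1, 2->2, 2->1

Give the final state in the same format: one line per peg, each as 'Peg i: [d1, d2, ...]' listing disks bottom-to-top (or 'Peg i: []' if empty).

Answer: Peg 0: [1]
Peg 1: [4, 3, 2]
Peg 2: []

Derivation:
After move 1 (2->0):
Peg 0: [1]
Peg 1: [4, 3]
Peg 2: [2]

After move 2 (2->1):
Peg 0: [1]
Peg 1: [4, 3, 2]
Peg 2: []

After move 3 (2->2):
Peg 0: [1]
Peg 1: [4, 3, 2]
Peg 2: []

After move 4 (2->1):
Peg 0: [1]
Peg 1: [4, 3, 2]
Peg 2: []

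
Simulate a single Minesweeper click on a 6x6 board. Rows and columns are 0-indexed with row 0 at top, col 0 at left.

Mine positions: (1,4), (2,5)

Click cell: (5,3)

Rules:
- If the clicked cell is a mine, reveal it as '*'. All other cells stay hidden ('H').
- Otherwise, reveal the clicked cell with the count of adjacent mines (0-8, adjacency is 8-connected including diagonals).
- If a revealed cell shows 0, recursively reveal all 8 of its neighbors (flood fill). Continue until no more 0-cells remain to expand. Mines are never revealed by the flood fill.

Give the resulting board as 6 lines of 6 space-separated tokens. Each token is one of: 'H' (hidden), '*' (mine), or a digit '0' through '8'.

0 0 0 1 H H
0 0 0 1 H H
0 0 0 1 2 H
0 0 0 0 1 1
0 0 0 0 0 0
0 0 0 0 0 0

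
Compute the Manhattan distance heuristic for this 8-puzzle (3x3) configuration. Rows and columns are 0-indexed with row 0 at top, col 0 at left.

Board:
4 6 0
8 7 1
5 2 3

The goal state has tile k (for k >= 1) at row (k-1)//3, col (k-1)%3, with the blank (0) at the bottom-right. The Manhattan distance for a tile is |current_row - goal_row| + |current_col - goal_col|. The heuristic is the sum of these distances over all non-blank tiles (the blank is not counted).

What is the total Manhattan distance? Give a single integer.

Answer: 16

Derivation:
Tile 4: at (0,0), goal (1,0), distance |0-1|+|0-0| = 1
Tile 6: at (0,1), goal (1,2), distance |0-1|+|1-2| = 2
Tile 8: at (1,0), goal (2,1), distance |1-2|+|0-1| = 2
Tile 7: at (1,1), goal (2,0), distance |1-2|+|1-0| = 2
Tile 1: at (1,2), goal (0,0), distance |1-0|+|2-0| = 3
Tile 5: at (2,0), goal (1,1), distance |2-1|+|0-1| = 2
Tile 2: at (2,1), goal (0,1), distance |2-0|+|1-1| = 2
Tile 3: at (2,2), goal (0,2), distance |2-0|+|2-2| = 2
Sum: 1 + 2 + 2 + 2 + 3 + 2 + 2 + 2 = 16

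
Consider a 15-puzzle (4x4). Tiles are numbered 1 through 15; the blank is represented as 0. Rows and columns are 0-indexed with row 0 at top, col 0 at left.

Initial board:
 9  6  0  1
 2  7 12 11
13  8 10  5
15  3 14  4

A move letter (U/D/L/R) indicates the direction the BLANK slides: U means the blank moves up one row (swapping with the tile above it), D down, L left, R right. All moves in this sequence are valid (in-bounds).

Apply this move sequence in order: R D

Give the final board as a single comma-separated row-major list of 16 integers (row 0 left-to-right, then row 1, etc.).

Answer: 9, 6, 1, 11, 2, 7, 12, 0, 13, 8, 10, 5, 15, 3, 14, 4

Derivation:
After move 1 (R):
 9  6  1  0
 2  7 12 11
13  8 10  5
15  3 14  4

After move 2 (D):
 9  6  1 11
 2  7 12  0
13  8 10  5
15  3 14  4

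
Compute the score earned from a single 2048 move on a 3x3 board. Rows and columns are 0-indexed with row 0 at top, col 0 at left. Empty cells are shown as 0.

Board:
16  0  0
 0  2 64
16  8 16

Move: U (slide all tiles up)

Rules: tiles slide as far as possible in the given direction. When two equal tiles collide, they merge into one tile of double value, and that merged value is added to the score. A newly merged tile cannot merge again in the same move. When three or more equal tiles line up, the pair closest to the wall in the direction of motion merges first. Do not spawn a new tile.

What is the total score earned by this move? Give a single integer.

Slide up:
col 0: [16, 0, 16] -> [32, 0, 0]  score +32 (running 32)
col 1: [0, 2, 8] -> [2, 8, 0]  score +0 (running 32)
col 2: [0, 64, 16] -> [64, 16, 0]  score +0 (running 32)
Board after move:
32  2 64
 0  8 16
 0  0  0

Answer: 32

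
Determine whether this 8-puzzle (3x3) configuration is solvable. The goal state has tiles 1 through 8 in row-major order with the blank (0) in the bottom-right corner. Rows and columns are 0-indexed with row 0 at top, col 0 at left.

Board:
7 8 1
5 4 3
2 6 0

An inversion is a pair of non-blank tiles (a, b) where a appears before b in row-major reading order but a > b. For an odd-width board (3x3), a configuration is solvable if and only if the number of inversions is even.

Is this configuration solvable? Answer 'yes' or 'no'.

Inversions (pairs i<j in row-major order where tile[i] > tile[j] > 0): 18
18 is even, so the puzzle is solvable.

Answer: yes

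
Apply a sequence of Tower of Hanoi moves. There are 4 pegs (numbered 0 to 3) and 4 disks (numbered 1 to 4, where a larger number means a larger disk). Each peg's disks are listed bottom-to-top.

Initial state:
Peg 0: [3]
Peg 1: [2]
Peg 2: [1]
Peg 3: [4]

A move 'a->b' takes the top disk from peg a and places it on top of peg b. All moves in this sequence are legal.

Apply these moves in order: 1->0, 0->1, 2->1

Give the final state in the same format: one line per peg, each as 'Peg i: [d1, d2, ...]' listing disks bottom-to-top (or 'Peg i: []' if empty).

After move 1 (1->0):
Peg 0: [3, 2]
Peg 1: []
Peg 2: [1]
Peg 3: [4]

After move 2 (0->1):
Peg 0: [3]
Peg 1: [2]
Peg 2: [1]
Peg 3: [4]

After move 3 (2->1):
Peg 0: [3]
Peg 1: [2, 1]
Peg 2: []
Peg 3: [4]

Answer: Peg 0: [3]
Peg 1: [2, 1]
Peg 2: []
Peg 3: [4]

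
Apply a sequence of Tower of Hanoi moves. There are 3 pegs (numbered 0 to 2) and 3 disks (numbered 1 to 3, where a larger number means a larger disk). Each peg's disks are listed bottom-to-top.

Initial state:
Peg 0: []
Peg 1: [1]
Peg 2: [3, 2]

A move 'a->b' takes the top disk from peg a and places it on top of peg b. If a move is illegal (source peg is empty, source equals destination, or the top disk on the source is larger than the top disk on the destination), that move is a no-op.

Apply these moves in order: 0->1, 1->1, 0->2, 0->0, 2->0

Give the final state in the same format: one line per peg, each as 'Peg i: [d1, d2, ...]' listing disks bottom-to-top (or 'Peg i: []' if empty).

Answer: Peg 0: [2]
Peg 1: [1]
Peg 2: [3]

Derivation:
After move 1 (0->1):
Peg 0: []
Peg 1: [1]
Peg 2: [3, 2]

After move 2 (1->1):
Peg 0: []
Peg 1: [1]
Peg 2: [3, 2]

After move 3 (0->2):
Peg 0: []
Peg 1: [1]
Peg 2: [3, 2]

After move 4 (0->0):
Peg 0: []
Peg 1: [1]
Peg 2: [3, 2]

After move 5 (2->0):
Peg 0: [2]
Peg 1: [1]
Peg 2: [3]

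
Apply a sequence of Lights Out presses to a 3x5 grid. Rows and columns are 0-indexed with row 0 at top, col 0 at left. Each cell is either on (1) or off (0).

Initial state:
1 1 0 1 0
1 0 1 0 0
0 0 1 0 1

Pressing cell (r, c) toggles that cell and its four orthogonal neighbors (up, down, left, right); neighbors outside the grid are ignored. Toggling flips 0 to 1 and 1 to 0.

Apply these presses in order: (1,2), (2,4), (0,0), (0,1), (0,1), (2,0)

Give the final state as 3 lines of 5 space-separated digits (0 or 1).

After press 1 at (1,2):
1 1 1 1 0
1 1 0 1 0
0 0 0 0 1

After press 2 at (2,4):
1 1 1 1 0
1 1 0 1 1
0 0 0 1 0

After press 3 at (0,0):
0 0 1 1 0
0 1 0 1 1
0 0 0 1 0

After press 4 at (0,1):
1 1 0 1 0
0 0 0 1 1
0 0 0 1 0

After press 5 at (0,1):
0 0 1 1 0
0 1 0 1 1
0 0 0 1 0

After press 6 at (2,0):
0 0 1 1 0
1 1 0 1 1
1 1 0 1 0

Answer: 0 0 1 1 0
1 1 0 1 1
1 1 0 1 0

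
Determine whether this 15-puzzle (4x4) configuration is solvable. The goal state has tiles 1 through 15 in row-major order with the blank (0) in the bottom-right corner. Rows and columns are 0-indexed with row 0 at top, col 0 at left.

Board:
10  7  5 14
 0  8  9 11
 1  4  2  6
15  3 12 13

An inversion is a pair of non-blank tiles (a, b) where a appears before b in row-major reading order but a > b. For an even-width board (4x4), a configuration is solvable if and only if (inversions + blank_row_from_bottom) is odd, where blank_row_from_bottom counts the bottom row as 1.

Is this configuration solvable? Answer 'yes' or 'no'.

Inversions: 50
Blank is in row 1 (0-indexed from top), which is row 3 counting from the bottom (bottom = 1).
50 + 3 = 53, which is odd, so the puzzle is solvable.

Answer: yes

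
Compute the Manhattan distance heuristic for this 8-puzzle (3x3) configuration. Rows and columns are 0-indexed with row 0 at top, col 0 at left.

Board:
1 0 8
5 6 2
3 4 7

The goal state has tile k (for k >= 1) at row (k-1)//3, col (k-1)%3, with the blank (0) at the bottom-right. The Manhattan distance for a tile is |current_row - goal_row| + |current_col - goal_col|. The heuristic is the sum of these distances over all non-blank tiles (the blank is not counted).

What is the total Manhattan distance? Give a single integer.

Answer: 15

Derivation:
Tile 1: at (0,0), goal (0,0), distance |0-0|+|0-0| = 0
Tile 8: at (0,2), goal (2,1), distance |0-2|+|2-1| = 3
Tile 5: at (1,0), goal (1,1), distance |1-1|+|0-1| = 1
Tile 6: at (1,1), goal (1,2), distance |1-1|+|1-2| = 1
Tile 2: at (1,2), goal (0,1), distance |1-0|+|2-1| = 2
Tile 3: at (2,0), goal (0,2), distance |2-0|+|0-2| = 4
Tile 4: at (2,1), goal (1,0), distance |2-1|+|1-0| = 2
Tile 7: at (2,2), goal (2,0), distance |2-2|+|2-0| = 2
Sum: 0 + 3 + 1 + 1 + 2 + 4 + 2 + 2 = 15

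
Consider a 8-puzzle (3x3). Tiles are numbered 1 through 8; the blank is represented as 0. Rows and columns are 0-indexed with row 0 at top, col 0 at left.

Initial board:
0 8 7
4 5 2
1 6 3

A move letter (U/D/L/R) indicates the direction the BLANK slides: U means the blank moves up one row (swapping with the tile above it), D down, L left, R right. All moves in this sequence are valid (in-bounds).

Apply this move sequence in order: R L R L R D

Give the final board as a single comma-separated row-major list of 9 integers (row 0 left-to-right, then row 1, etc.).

Answer: 8, 5, 7, 4, 0, 2, 1, 6, 3

Derivation:
After move 1 (R):
8 0 7
4 5 2
1 6 3

After move 2 (L):
0 8 7
4 5 2
1 6 3

After move 3 (R):
8 0 7
4 5 2
1 6 3

After move 4 (L):
0 8 7
4 5 2
1 6 3

After move 5 (R):
8 0 7
4 5 2
1 6 3

After move 6 (D):
8 5 7
4 0 2
1 6 3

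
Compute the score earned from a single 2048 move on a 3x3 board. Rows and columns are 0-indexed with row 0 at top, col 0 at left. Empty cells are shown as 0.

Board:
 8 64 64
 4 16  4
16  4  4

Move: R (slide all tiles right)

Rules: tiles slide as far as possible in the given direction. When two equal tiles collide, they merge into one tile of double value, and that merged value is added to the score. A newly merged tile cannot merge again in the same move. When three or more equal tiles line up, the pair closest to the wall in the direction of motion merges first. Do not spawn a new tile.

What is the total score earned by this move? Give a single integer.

Answer: 136

Derivation:
Slide right:
row 0: [8, 64, 64] -> [0, 8, 128]  score +128 (running 128)
row 1: [4, 16, 4] -> [4, 16, 4]  score +0 (running 128)
row 2: [16, 4, 4] -> [0, 16, 8]  score +8 (running 136)
Board after move:
  0   8 128
  4  16   4
  0  16   8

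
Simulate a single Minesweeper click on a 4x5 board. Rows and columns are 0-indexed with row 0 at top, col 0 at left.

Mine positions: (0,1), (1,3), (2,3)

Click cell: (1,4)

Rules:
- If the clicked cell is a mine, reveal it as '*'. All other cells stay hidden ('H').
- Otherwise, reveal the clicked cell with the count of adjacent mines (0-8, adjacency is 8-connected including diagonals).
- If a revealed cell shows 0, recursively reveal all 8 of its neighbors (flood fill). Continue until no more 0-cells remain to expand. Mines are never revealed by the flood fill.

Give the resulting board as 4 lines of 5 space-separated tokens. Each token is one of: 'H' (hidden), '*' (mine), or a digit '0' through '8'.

H H H H H
H H H H 2
H H H H H
H H H H H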